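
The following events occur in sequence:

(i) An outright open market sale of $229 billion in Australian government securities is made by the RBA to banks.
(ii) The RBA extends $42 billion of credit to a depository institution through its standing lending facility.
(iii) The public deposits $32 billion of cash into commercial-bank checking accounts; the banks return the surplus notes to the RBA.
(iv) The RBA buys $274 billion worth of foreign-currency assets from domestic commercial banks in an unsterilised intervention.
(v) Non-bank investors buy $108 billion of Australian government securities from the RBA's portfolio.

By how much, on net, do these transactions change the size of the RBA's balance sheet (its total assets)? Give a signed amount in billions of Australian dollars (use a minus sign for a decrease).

OMO sale (to banks) $229 billion: an RBA asset is shed → −$229B.
Discount-window loan $42 billion: an RBA asset is acquired → +$42B.
Currency deposit $32 billion: only the composition of liabilities changes → 0.
FX purchase $274 billion: an RBA asset is acquired → +$274B.
Asset sale (to non-banks) $108 billion: an RBA asset is shed → −$108B.
Net: −229 + 42 + 0 + 274 − 108 = -$21 billion.

-$21 billion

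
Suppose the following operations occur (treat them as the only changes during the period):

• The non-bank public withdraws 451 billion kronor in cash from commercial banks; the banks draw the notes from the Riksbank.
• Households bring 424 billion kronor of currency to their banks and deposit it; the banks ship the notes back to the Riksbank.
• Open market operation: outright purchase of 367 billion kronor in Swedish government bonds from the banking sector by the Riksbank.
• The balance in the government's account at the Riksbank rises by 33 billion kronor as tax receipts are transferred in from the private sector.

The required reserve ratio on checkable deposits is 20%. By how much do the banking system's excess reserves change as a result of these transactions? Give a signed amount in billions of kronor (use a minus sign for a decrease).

+319 billion

Currency withdrawal 451 billion kronor: reserves −451B, deposits −451B.
Currency deposit 424 billion kronor: reserves +424B, deposits +424B.
OMO purchase (from banks) 367 billion kronor: reserves +367B, deposits 0.
Government account inflow 33 billion kronor: reserves −33B, deposits −33B.
Totals: Δreserves = +307B, Δdeposits = −60B.
Δrequired reserves = 20% × −60B = −12B.
Δexcess reserves = Δreserves − Δrequired = +307B − (−12B) = +319 billion.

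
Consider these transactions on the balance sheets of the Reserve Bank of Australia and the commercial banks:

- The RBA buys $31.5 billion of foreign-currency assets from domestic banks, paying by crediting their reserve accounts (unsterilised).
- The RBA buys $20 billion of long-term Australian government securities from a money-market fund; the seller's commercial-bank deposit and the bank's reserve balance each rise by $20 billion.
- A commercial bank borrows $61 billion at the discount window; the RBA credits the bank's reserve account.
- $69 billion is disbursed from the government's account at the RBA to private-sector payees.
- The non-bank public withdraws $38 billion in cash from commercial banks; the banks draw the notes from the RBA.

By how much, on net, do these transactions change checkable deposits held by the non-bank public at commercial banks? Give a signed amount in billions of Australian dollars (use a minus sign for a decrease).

+$51 billion

FX purchase $31.5 billion: the counterparty is a bank, so public deposits are unchanged → 0.
Asset purchase (from non-banks) $20 billion: non-bank counterparties' bank balances rise → +$20B.
Discount-window loan $61 billion: the counterparty is a bank, so public deposits are unchanged → 0.
Government spending $69 billion: non-bank counterparties' bank balances rise → +$69B.
Currency withdrawal $38 billion: non-bank counterparties' bank balances fall → −$38B.
Net: 0 + 20 + 0 + 69 − 38 = +$51 billion.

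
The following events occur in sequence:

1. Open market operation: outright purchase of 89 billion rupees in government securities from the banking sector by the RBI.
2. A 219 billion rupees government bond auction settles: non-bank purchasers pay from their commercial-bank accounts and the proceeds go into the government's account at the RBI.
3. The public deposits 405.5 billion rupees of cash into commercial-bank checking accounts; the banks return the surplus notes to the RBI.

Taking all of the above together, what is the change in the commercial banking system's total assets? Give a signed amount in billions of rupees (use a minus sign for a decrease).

OMO purchase (from banks) 89 billion rupees: just an asset swap on bank balance sheets → 0.
Government account inflow 219 billion rupees: bank balance sheets shrink → −219B.
Currency deposit 405.5 billion rupees: bank balance sheets expand → +405.5B.
Net: 0 − 219 + 405.5 = +186.5 billion.

+186.5 billion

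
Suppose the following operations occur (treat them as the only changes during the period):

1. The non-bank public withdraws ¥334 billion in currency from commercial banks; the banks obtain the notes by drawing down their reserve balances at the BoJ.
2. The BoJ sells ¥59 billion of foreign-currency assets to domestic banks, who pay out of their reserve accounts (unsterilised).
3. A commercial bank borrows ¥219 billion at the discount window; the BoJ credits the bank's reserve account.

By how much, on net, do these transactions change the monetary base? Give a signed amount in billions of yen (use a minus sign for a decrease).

Currency withdrawal ¥334 billion: just a shift between currency and reserves — both are base money → 0.
FX sale ¥59 billion: BoJ balance sheet contracts → −¥59B.
Discount-window loan ¥219 billion: BoJ balance sheet expands → +¥219B.
Net: 0 − 59 + 219 = +¥160 billion.

+¥160 billion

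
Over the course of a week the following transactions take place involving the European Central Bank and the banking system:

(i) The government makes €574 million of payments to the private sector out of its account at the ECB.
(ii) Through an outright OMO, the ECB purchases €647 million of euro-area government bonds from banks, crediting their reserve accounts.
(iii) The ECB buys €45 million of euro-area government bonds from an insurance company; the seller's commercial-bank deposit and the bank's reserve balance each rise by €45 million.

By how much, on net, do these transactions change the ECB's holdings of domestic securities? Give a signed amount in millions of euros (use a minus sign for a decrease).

ECB balance sheet:
  Assets:      Securities +€692M
  Liabilities: Bank reserves +€1266M, Government deposits −€574M
So the change in the ECB's holdings of domestic securities is +€692 million.

+€692 million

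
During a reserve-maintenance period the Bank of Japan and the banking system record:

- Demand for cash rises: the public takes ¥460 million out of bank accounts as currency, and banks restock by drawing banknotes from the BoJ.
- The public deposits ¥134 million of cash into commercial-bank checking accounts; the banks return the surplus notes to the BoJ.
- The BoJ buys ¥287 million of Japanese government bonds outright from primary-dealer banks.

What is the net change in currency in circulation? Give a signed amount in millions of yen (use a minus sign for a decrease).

BoJ balance sheet:
  Assets:      Securities +¥287M
  Liabilities: Bank reserves −¥39M, Currency in circulation +¥326M
So the change in currency in circulation is +¥326 million.

+¥326 million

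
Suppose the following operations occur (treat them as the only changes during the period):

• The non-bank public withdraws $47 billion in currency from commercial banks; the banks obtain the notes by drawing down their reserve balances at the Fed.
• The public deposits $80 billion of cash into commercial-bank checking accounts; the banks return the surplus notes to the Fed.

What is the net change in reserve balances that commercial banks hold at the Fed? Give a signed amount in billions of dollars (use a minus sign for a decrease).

Currency withdrawal $47 billion: banks swap reserves for currency → −$47B.
Currency deposit $80 billion: returned notes are swapped for reserve credit → +$80B.
Net: −47 + 80 = +$33 billion.

+$33 billion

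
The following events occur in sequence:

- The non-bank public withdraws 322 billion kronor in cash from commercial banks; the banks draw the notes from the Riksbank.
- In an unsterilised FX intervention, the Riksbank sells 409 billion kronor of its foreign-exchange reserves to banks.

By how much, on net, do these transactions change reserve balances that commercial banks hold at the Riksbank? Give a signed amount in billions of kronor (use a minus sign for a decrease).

Currency withdrawal 322 billion kronor: banks swap reserves for currency → −322B.
FX sale 409 billion kronor: the buying banks pay out of their reserve balances → −409B.
Net: −322 − 409 = -731 billion.

-731 billion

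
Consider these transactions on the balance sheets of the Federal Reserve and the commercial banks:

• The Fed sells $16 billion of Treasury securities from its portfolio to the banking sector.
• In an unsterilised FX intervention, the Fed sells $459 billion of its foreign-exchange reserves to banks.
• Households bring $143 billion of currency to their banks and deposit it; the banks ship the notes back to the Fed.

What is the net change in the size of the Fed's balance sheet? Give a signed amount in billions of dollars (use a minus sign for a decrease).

-$475 billion

OMO sale (to banks) $16 billion: a Fed asset is shed → −$16B.
FX sale $459 billion: a Fed asset is shed → −$459B.
Currency deposit $143 billion: only the composition of liabilities changes → 0.
Net: −16 − 459 + 0 = -$475 billion.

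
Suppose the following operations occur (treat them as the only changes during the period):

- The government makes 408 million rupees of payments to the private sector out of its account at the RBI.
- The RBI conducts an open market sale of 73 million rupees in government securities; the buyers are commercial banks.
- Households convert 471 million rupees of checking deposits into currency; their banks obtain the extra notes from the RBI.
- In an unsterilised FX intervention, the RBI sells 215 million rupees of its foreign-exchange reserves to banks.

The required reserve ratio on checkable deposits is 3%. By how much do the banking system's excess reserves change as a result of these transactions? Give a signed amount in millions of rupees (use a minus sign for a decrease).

-349.11 million

Government spending 408 million rupees: reserves +408M, deposits +408M.
OMO sale (to banks) 73 million rupees: reserves −73M, deposits 0.
Currency withdrawal 471 million rupees: reserves −471M, deposits −471M.
FX sale 215 million rupees: reserves −215M, deposits 0.
Totals: Δreserves = −351M, Δdeposits = −63M.
Δrequired reserves = 3% × −63M = −1.89M.
Δexcess reserves = Δreserves − Δrequired = −351M − (−1.89M) = -349.11 million.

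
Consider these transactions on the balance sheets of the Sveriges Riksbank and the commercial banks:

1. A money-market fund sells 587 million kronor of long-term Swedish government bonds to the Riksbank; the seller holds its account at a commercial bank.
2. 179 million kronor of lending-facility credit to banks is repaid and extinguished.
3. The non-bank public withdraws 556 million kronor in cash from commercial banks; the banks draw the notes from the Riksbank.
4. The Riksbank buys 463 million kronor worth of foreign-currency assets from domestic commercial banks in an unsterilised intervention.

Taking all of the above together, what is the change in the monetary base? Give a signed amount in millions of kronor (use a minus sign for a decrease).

+871 million

Asset purchase (from non-banks) 587 million kronor: Riksbank balance sheet expands → +587M.
Discount-window repayment 179 million kronor: Riksbank balance sheet contracts → −179M.
Currency withdrawal 556 million kronor: just a shift between currency and reserves — both are base money → 0.
FX purchase 463 million kronor: Riksbank balance sheet expands → +463M.
Net: 587 − 179 + 0 + 463 = +871 million.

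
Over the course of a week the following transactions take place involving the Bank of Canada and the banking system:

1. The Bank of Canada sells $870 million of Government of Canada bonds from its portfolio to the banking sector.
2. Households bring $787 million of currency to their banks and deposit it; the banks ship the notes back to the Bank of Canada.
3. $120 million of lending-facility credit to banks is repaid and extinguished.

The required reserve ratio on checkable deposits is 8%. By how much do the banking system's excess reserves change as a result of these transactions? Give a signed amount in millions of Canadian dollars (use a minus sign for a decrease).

-$265.96 million

OMO sale (to banks) $870 million: reserves −$870M, deposits 0.
Currency deposit $787 million: reserves +$787M, deposits +$787M.
Discount-window repayment $120 million: reserves −$120M, deposits 0.
Totals: Δreserves = −$203M, Δdeposits = +$787M.
Δrequired reserves = 8% × +$787M = +$62.96M.
Δexcess reserves = Δreserves − Δrequired = −$203M − (+$62.96M) = -$265.96 million.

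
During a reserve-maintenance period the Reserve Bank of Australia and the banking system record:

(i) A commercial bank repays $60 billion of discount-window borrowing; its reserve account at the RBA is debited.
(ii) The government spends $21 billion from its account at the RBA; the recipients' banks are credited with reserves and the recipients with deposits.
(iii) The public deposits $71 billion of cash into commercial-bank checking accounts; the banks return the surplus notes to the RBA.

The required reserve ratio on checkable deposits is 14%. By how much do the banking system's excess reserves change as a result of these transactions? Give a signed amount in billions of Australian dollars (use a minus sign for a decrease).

+$19.12 billion

Discount-window repayment $60 billion: reserves −$60B, deposits 0.
Government spending $21 billion: reserves +$21B, deposits +$21B.
Currency deposit $71 billion: reserves +$71B, deposits +$71B.
Totals: Δreserves = +$32B, Δdeposits = +$92B.
Δrequired reserves = 14% × +$92B = +$12.88B.
Δexcess reserves = Δreserves − Δrequired = +$32B − (+$12.88B) = +$19.12 billion.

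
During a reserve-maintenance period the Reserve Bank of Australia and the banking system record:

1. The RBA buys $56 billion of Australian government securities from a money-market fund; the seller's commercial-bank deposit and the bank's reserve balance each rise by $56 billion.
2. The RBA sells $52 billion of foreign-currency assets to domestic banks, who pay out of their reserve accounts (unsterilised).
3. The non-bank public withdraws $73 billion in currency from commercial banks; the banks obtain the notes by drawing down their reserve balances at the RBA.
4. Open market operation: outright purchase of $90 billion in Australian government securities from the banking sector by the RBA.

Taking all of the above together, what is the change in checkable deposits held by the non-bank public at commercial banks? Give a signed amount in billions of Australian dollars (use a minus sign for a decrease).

-$17 billion

Asset purchase (from non-banks) $56 billion: non-bank counterparties' bank balances rise → +$56B.
FX sale $52 billion: the counterparty is a bank, so public deposits are unchanged → 0.
Currency withdrawal $73 billion: non-bank counterparties' bank balances fall → −$73B.
OMO purchase (from banks) $90 billion: the counterparty is a bank, so public deposits are unchanged → 0.
Net: 56 + 0 − 73 + 0 = -$17 billion.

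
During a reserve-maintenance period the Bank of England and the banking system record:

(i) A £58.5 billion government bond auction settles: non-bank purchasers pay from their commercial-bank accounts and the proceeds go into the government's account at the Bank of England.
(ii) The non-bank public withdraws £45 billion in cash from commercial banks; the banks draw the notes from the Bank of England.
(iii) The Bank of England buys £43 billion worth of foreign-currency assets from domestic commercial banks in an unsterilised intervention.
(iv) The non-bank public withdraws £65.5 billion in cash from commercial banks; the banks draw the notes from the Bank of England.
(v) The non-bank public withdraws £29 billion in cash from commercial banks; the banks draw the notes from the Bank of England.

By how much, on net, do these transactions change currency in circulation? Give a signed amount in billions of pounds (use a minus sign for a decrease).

Bank of England balance sheet:
  Assets:      Foreign assets +£43B
  Liabilities: Bank reserves −£155B, Currency in circulation +£139.5B, Government deposits +£58.5B
Commercial banking system:
  Assets:      Reserves at CB −£155B, Foreign assets −£43B
  Liabilities: Checkable deposits −£198B
So the change in currency in circulation is +£139.5 billion.

+£139.5 billion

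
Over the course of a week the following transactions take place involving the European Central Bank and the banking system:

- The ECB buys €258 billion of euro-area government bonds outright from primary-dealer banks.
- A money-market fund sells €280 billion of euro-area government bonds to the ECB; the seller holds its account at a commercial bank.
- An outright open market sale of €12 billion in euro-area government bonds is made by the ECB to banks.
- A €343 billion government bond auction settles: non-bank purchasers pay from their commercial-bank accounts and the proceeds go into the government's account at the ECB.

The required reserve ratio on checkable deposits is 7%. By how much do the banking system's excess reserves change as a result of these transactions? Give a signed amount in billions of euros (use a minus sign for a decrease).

OMO purchase (from banks) €258 billion: reserves +€258B, deposits 0.
Asset purchase (from non-banks) €280 billion: reserves +€280B, deposits +€280B.
OMO sale (to banks) €12 billion: reserves −€12B, deposits 0.
Government account inflow €343 billion: reserves −€343B, deposits −€343B.
Totals: Δreserves = +€183B, Δdeposits = −€63B.
Δrequired reserves = 7% × −€63B = −€4.41B.
Δexcess reserves = Δreserves − Δrequired = +€183B − (−€4.41B) = +€187.41 billion.

+€187.41 billion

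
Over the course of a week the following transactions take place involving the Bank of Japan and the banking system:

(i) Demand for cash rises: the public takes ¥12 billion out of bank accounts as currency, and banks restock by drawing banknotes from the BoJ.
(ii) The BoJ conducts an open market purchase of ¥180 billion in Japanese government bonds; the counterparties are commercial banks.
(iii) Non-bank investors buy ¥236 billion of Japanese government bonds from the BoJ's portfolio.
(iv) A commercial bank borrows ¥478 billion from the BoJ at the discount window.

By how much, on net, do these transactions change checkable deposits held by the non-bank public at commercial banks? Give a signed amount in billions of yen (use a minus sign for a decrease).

BoJ balance sheet:
  Assets:      Securities −¥56B, Loans to banks +¥478B
  Liabilities: Bank reserves +¥410B, Currency in circulation +¥12B
Commercial banking system:
  Assets:      Reserves at CB +¥410B, Securities −¥180B
  Liabilities: Checkable deposits −¥248B, Borrowings from CB +¥478B
So the change in checkable deposits held by the non-bank public at commercial banks is -¥248 billion.

-¥248 billion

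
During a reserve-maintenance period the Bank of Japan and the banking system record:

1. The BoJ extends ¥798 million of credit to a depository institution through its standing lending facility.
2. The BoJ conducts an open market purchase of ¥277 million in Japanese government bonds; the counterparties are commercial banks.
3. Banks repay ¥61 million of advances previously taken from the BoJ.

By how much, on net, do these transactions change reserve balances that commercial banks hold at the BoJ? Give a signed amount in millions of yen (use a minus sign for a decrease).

BoJ balance sheet:
  Assets:      Securities +¥277M, Loans to banks +¥737M
  Liabilities: Bank reserves +¥1014M
Commercial banking system:
  Assets:      Reserves at CB +¥1014M, Securities −¥277M
  Liabilities: Borrowings from CB +¥737M
So the change in reserve balances that commercial banks hold at the BoJ is +¥1014 million.

+¥1014 million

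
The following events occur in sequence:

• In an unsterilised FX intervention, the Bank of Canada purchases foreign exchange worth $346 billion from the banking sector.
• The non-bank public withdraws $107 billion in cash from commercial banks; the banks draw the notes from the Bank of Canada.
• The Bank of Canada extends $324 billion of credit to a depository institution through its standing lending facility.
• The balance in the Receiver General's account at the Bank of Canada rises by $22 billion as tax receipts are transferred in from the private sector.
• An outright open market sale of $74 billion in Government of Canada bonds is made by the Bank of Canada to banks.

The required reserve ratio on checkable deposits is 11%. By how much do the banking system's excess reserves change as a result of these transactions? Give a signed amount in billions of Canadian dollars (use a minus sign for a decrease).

FX purchase $346 billion: reserves +$346B, deposits 0.
Currency withdrawal $107 billion: reserves −$107B, deposits −$107B.
Discount-window loan $324 billion: reserves +$324B, deposits 0.
Government account inflow $22 billion: reserves −$22B, deposits −$22B.
OMO sale (to banks) $74 billion: reserves −$74B, deposits 0.
Totals: Δreserves = +$467B, Δdeposits = −$129B.
Δrequired reserves = 11% × −$129B = −$14.19B.
Δexcess reserves = Δreserves − Δrequired = +$467B − (−$14.19B) = +$481.19 billion.

+$481.19 billion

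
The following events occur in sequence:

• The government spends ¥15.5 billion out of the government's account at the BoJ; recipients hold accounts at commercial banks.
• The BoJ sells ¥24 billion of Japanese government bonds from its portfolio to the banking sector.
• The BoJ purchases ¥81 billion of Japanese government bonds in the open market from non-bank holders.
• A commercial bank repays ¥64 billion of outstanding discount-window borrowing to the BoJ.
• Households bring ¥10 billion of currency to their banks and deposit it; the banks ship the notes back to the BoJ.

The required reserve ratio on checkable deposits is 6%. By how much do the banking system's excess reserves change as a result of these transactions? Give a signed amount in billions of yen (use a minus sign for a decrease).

Government spending ¥15.5 billion: reserves +¥15.5B, deposits +¥15.5B.
OMO sale (to banks) ¥24 billion: reserves −¥24B, deposits 0.
Asset purchase (from non-banks) ¥81 billion: reserves +¥81B, deposits +¥81B.
Discount-window repayment ¥64 billion: reserves −¥64B, deposits 0.
Currency deposit ¥10 billion: reserves +¥10B, deposits +¥10B.
Totals: Δreserves = +¥18.5B, Δdeposits = +¥106.5B.
Δrequired reserves = 6% × +¥106.5B = +¥6.39B.
Δexcess reserves = Δreserves − Δrequired = +¥18.5B − (+¥6.39B) = +¥12.11 billion.

+¥12.11 billion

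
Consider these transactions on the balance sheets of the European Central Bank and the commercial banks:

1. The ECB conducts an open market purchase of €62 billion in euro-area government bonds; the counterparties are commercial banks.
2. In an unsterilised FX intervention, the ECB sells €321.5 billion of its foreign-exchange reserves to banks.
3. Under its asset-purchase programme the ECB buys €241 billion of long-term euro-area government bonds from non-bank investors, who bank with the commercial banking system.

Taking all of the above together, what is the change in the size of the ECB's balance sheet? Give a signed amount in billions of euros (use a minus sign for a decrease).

-€18.5 billion

OMO purchase (from banks) €62 billion: an ECB asset is acquired → +€62B.
FX sale €321.5 billion: an ECB asset is shed → −€321.5B.
Asset purchase (from non-banks) €241 billion: an ECB asset is acquired → +€241B.
Net: 62 − 321.5 + 241 = -€18.5 billion.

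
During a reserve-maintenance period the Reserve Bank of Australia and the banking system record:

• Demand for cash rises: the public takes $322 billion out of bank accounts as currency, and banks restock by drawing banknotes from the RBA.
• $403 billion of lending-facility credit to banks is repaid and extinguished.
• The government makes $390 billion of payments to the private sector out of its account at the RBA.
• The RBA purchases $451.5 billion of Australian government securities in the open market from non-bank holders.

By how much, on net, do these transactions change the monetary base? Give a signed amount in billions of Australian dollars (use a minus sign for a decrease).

+$438.5 billion

RBA balance sheet:
  Assets:      Securities +$451.5B, Loans to banks −$403B
  Liabilities: Bank reserves +$116.5B, Currency in circulation +$322B, Government deposits −$390B
Monetary base = currency + reserves: +$322B + (+$116.5B) = +$438.5 billion.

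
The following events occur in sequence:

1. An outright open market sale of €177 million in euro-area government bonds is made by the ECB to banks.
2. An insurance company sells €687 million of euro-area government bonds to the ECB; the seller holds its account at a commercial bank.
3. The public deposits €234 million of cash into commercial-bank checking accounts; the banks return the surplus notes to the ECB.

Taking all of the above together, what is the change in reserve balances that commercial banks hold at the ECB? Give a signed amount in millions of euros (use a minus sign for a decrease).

+€744 million

ECB balance sheet:
  Assets:      Securities +€510M
  Liabilities: Bank reserves +€744M, Currency in circulation −€234M
So the change in reserve balances that commercial banks hold at the ECB is +€744 million.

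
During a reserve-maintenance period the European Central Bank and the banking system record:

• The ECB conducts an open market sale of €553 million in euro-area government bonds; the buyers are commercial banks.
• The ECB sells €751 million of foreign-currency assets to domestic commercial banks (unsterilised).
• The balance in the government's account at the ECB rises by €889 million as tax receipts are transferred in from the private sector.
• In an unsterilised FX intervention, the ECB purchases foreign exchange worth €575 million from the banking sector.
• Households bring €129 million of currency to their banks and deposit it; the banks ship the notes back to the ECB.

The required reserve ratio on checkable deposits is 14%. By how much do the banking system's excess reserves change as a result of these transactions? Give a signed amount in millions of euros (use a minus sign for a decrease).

OMO sale (to banks) €553 million: reserves −€553M, deposits 0.
FX sale €751 million: reserves −€751M, deposits 0.
Government account inflow €889 million: reserves −€889M, deposits −€889M.
FX purchase €575 million: reserves +€575M, deposits 0.
Currency deposit €129 million: reserves +€129M, deposits +€129M.
Totals: Δreserves = −€1489M, Δdeposits = −€760M.
Δrequired reserves = 14% × −€760M = −€106.4M.
Δexcess reserves = Δreserves − Δrequired = −€1489M − (−€106.4M) = -€1382.6 million.

-€1382.6 million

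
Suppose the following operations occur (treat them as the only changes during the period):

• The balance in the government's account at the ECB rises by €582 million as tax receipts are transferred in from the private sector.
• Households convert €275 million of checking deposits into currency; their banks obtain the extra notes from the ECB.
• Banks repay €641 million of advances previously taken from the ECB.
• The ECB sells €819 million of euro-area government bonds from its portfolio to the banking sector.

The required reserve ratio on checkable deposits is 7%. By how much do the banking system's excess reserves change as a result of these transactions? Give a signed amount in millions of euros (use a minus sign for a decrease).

-€2257.01 million

Government account inflow €582 million: reserves −€582M, deposits −€582M.
Currency withdrawal €275 million: reserves −€275M, deposits −€275M.
Discount-window repayment €641 million: reserves −€641M, deposits 0.
OMO sale (to banks) €819 million: reserves −€819M, deposits 0.
Totals: Δreserves = −€2317M, Δdeposits = −€857M.
Δrequired reserves = 7% × −€857M = −€59.99M.
Δexcess reserves = Δreserves − Δrequired = −€2317M − (−€59.99M) = -€2257.01 million.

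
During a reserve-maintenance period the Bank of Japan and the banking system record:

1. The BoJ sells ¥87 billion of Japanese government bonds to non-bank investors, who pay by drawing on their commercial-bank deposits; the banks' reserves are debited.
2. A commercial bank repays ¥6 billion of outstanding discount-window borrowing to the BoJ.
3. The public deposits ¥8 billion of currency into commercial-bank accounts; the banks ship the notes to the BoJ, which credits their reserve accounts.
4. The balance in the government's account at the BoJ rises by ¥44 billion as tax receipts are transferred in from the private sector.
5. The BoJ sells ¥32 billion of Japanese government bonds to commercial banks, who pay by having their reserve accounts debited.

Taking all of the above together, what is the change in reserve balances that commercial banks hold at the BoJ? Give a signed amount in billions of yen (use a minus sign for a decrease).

BoJ balance sheet:
  Assets:      Securities −¥119B, Loans to banks −¥6B
  Liabilities: Bank reserves −¥161B, Currency in circulation −¥8B, Government deposits +¥44B
Commercial banking system:
  Assets:      Reserves at CB −¥161B, Securities +¥32B
  Liabilities: Checkable deposits −¥123B, Borrowings from CB −¥6B
So the change in reserve balances that commercial banks hold at the BoJ is -¥161 billion.

-¥161 billion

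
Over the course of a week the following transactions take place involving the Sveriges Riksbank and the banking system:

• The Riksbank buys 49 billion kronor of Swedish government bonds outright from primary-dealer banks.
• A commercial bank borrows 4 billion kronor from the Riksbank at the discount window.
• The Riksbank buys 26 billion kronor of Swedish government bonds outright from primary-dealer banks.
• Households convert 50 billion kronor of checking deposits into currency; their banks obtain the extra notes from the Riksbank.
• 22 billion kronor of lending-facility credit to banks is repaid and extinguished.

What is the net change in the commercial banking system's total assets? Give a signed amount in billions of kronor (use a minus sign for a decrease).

OMO purchase (from banks) 49 billion kronor: just an asset swap on bank balance sheets → 0.
Discount-window loan 4 billion kronor: bank balance sheets expand → +4B.
OMO purchase (from banks) 26 billion kronor: just an asset swap on bank balance sheets → 0.
Currency withdrawal 50 billion kronor: bank balance sheets shrink → −50B.
Discount-window repayment 22 billion kronor: bank balance sheets shrink → −22B.
Net: 0 + 4 + 0 − 50 − 22 = -68 billion.

-68 billion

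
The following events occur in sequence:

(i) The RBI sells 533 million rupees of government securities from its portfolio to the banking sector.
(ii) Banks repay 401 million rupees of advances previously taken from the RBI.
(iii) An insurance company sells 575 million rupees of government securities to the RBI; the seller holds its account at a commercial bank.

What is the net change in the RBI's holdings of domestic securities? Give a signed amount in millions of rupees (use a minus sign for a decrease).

OMO sale (to banks) 533 million rupees: securities removed from the RBI's portfolio → −533M.
Discount-window repayment 401 million rupees: the RBI's securities portfolio is untouched → 0.
Asset purchase (from non-banks) 575 million rupees: securities added to the RBI's portfolio → +575M.
Net: −533 + 0 + 575 = +42 million.

+42 million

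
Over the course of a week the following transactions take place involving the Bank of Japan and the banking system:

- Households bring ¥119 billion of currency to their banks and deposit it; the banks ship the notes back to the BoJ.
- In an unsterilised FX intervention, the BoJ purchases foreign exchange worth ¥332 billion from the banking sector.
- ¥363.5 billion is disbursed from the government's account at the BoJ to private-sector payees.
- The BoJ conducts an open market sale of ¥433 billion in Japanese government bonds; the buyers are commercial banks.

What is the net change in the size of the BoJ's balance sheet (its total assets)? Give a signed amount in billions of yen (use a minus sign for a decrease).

BoJ balance sheet:
  Assets:      Securities −¥433B, Foreign assets +¥332B
  Liabilities: Bank reserves +¥381.5B, Currency in circulation −¥119B, Government deposits −¥363.5B
Commercial banking system:
  Assets:      Reserves at CB +¥381.5B, Securities +¥433B, Foreign assets −¥332B
  Liabilities: Checkable deposits +¥482.5B
Change in total BoJ assets = -¥101 billion.

-¥101 billion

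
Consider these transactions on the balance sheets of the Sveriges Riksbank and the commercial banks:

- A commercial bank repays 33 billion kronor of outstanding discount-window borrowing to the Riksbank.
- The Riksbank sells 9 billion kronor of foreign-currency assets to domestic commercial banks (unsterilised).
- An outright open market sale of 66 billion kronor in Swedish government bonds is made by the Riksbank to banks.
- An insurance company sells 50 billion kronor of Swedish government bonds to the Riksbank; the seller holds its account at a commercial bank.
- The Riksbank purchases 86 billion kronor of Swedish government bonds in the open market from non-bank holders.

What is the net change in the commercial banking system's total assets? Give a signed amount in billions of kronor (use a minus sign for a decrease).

Discount-window repayment 33 billion kronor: bank balance sheets shrink → −33B.
FX sale 9 billion kronor: just an asset swap on bank balance sheets → 0.
OMO sale (to banks) 66 billion kronor: just an asset swap on bank balance sheets → 0.
Asset purchase (from non-banks) 50 billion kronor: bank balance sheets expand → +50B.
Asset purchase (from non-banks) 86 billion kronor: bank balance sheets expand → +86B.
Net: −33 + 0 + 0 + 50 + 86 = +103 billion.

+103 billion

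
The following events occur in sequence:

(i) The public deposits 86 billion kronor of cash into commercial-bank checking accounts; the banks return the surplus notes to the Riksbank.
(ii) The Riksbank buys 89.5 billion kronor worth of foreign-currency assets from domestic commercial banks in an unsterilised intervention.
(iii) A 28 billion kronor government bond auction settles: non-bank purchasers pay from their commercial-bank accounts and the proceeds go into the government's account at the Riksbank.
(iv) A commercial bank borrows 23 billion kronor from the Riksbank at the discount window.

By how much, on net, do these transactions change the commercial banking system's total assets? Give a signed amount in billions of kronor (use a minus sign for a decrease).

Currency deposit 86 billion kronor: bank balance sheets expand → +86B.
FX purchase 89.5 billion kronor: just an asset swap on bank balance sheets → 0.
Government account inflow 28 billion kronor: bank balance sheets shrink → −28B.
Discount-window loan 23 billion kronor: bank balance sheets expand → +23B.
Net: 86 + 0 − 28 + 23 = +81 billion.

+81 billion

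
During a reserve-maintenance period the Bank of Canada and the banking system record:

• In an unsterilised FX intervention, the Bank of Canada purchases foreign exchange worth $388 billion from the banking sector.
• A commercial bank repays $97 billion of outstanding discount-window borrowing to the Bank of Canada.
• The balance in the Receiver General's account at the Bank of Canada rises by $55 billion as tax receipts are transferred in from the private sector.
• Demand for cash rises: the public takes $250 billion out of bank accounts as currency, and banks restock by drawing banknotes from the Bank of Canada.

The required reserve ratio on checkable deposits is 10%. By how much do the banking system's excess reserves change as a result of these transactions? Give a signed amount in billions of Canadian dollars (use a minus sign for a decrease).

+$16.5 billion

FX purchase $388 billion: reserves +$388B, deposits 0.
Discount-window repayment $97 billion: reserves −$97B, deposits 0.
Government account inflow $55 billion: reserves −$55B, deposits −$55B.
Currency withdrawal $250 billion: reserves −$250B, deposits −$250B.
Totals: Δreserves = −$14B, Δdeposits = −$305B.
Δrequired reserves = 10% × −$305B = −$30.5B.
Δexcess reserves = Δreserves − Δrequired = −$14B − (−$30.5B) = +$16.5 billion.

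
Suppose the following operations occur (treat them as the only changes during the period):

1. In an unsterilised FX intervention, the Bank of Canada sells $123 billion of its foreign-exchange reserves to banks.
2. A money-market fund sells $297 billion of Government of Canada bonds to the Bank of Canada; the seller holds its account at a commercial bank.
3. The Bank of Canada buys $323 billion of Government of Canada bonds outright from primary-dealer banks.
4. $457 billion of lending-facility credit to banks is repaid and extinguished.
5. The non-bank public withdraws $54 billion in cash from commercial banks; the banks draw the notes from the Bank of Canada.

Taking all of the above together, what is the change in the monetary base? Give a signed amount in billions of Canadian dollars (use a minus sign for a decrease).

FX sale $123 billion: Bank of Canada balance sheet contracts → −$123B.
Asset purchase (from non-banks) $297 billion: Bank of Canada balance sheet expands → +$297B.
OMO purchase (from banks) $323 billion: Bank of Canada balance sheet expands → +$323B.
Discount-window repayment $457 billion: Bank of Canada balance sheet contracts → −$457B.
Currency withdrawal $54 billion: just a shift between currency and reserves — both are base money → 0.
Net: −123 + 297 + 323 − 457 + 0 = +$40 billion.

+$40 billion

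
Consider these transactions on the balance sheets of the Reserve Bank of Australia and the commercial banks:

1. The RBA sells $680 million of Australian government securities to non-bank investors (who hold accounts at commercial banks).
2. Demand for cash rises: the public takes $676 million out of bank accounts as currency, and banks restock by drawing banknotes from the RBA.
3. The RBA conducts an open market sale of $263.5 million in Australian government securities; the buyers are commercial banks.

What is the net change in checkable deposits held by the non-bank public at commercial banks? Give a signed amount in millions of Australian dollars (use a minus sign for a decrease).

-$1356 million

Asset sale (to non-banks) $680 million: non-bank counterparties' bank balances fall → −$680M.
Currency withdrawal $676 million: non-bank counterparties' bank balances fall → −$676M.
OMO sale (to banks) $263.5 million: the counterparty is a bank, so public deposits are unchanged → 0.
Net: −680 − 676 + 0 = -$1356 million.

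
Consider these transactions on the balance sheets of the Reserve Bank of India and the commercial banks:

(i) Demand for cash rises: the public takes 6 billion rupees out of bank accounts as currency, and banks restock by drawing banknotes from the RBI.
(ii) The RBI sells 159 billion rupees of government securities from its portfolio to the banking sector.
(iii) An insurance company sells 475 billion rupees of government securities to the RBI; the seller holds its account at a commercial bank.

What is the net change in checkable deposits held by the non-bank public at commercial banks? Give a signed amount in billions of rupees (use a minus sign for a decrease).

+469 billion

RBI balance sheet:
  Assets:      Securities +316B
  Liabilities: Bank reserves +310B, Currency in circulation +6B
Commercial banking system:
  Assets:      Reserves at CB +310B, Securities +159B
  Liabilities: Checkable deposits +469B
So the change in checkable deposits held by the non-bank public at commercial banks is +469 billion.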